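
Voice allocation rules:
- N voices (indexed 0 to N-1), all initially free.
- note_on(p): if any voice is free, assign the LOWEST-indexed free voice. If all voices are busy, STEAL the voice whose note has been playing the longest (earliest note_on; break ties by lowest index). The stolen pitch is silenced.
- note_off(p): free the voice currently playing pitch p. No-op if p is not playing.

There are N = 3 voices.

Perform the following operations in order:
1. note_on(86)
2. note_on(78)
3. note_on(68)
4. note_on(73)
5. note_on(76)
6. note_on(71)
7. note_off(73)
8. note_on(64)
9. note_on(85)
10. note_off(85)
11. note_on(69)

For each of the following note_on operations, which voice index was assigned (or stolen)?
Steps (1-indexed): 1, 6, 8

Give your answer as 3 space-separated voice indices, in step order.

Answer: 0 2 0

Derivation:
Op 1: note_on(86): voice 0 is free -> assigned | voices=[86 - -]
Op 2: note_on(78): voice 1 is free -> assigned | voices=[86 78 -]
Op 3: note_on(68): voice 2 is free -> assigned | voices=[86 78 68]
Op 4: note_on(73): all voices busy, STEAL voice 0 (pitch 86, oldest) -> assign | voices=[73 78 68]
Op 5: note_on(76): all voices busy, STEAL voice 1 (pitch 78, oldest) -> assign | voices=[73 76 68]
Op 6: note_on(71): all voices busy, STEAL voice 2 (pitch 68, oldest) -> assign | voices=[73 76 71]
Op 7: note_off(73): free voice 0 | voices=[- 76 71]
Op 8: note_on(64): voice 0 is free -> assigned | voices=[64 76 71]
Op 9: note_on(85): all voices busy, STEAL voice 1 (pitch 76, oldest) -> assign | voices=[64 85 71]
Op 10: note_off(85): free voice 1 | voices=[64 - 71]
Op 11: note_on(69): voice 1 is free -> assigned | voices=[64 69 71]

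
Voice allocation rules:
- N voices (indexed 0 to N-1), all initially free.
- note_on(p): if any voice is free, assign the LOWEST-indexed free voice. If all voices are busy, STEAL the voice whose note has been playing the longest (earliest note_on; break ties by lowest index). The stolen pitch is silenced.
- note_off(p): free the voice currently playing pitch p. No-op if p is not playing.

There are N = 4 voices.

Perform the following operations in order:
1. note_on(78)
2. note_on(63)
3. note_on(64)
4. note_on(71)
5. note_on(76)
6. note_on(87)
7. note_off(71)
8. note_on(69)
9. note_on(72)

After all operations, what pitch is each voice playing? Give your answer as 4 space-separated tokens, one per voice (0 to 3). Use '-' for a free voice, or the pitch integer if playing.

Op 1: note_on(78): voice 0 is free -> assigned | voices=[78 - - -]
Op 2: note_on(63): voice 1 is free -> assigned | voices=[78 63 - -]
Op 3: note_on(64): voice 2 is free -> assigned | voices=[78 63 64 -]
Op 4: note_on(71): voice 3 is free -> assigned | voices=[78 63 64 71]
Op 5: note_on(76): all voices busy, STEAL voice 0 (pitch 78, oldest) -> assign | voices=[76 63 64 71]
Op 6: note_on(87): all voices busy, STEAL voice 1 (pitch 63, oldest) -> assign | voices=[76 87 64 71]
Op 7: note_off(71): free voice 3 | voices=[76 87 64 -]
Op 8: note_on(69): voice 3 is free -> assigned | voices=[76 87 64 69]
Op 9: note_on(72): all voices busy, STEAL voice 2 (pitch 64, oldest) -> assign | voices=[76 87 72 69]

Answer: 76 87 72 69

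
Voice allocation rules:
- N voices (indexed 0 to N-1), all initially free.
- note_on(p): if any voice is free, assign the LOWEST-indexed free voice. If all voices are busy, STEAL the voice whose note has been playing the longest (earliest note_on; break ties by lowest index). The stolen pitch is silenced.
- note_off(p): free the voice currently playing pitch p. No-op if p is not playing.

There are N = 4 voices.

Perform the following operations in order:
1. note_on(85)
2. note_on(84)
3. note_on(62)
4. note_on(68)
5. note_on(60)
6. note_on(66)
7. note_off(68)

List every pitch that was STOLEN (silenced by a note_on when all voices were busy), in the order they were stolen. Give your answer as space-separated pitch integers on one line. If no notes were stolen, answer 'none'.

Answer: 85 84

Derivation:
Op 1: note_on(85): voice 0 is free -> assigned | voices=[85 - - -]
Op 2: note_on(84): voice 1 is free -> assigned | voices=[85 84 - -]
Op 3: note_on(62): voice 2 is free -> assigned | voices=[85 84 62 -]
Op 4: note_on(68): voice 3 is free -> assigned | voices=[85 84 62 68]
Op 5: note_on(60): all voices busy, STEAL voice 0 (pitch 85, oldest) -> assign | voices=[60 84 62 68]
Op 6: note_on(66): all voices busy, STEAL voice 1 (pitch 84, oldest) -> assign | voices=[60 66 62 68]
Op 7: note_off(68): free voice 3 | voices=[60 66 62 -]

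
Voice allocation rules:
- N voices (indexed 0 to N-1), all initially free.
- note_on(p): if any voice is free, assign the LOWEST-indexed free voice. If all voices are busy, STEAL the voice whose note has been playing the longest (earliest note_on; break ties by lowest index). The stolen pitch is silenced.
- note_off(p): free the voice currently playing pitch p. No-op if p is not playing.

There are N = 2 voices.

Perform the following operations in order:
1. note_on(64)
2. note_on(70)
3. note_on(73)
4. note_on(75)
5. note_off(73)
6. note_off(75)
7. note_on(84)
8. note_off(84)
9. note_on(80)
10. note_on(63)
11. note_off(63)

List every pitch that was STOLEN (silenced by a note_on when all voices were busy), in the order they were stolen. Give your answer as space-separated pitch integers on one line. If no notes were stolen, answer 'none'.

Answer: 64 70

Derivation:
Op 1: note_on(64): voice 0 is free -> assigned | voices=[64 -]
Op 2: note_on(70): voice 1 is free -> assigned | voices=[64 70]
Op 3: note_on(73): all voices busy, STEAL voice 0 (pitch 64, oldest) -> assign | voices=[73 70]
Op 4: note_on(75): all voices busy, STEAL voice 1 (pitch 70, oldest) -> assign | voices=[73 75]
Op 5: note_off(73): free voice 0 | voices=[- 75]
Op 6: note_off(75): free voice 1 | voices=[- -]
Op 7: note_on(84): voice 0 is free -> assigned | voices=[84 -]
Op 8: note_off(84): free voice 0 | voices=[- -]
Op 9: note_on(80): voice 0 is free -> assigned | voices=[80 -]
Op 10: note_on(63): voice 1 is free -> assigned | voices=[80 63]
Op 11: note_off(63): free voice 1 | voices=[80 -]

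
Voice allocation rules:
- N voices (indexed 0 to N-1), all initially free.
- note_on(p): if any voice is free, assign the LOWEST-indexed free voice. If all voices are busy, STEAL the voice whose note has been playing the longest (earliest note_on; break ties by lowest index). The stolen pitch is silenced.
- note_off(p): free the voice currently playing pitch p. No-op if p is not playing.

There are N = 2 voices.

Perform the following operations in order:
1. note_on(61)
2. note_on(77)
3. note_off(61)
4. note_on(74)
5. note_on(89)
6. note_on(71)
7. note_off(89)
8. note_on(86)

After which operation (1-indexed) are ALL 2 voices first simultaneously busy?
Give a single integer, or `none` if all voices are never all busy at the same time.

Answer: 2

Derivation:
Op 1: note_on(61): voice 0 is free -> assigned | voices=[61 -]
Op 2: note_on(77): voice 1 is free -> assigned | voices=[61 77]
Op 3: note_off(61): free voice 0 | voices=[- 77]
Op 4: note_on(74): voice 0 is free -> assigned | voices=[74 77]
Op 5: note_on(89): all voices busy, STEAL voice 1 (pitch 77, oldest) -> assign | voices=[74 89]
Op 6: note_on(71): all voices busy, STEAL voice 0 (pitch 74, oldest) -> assign | voices=[71 89]
Op 7: note_off(89): free voice 1 | voices=[71 -]
Op 8: note_on(86): voice 1 is free -> assigned | voices=[71 86]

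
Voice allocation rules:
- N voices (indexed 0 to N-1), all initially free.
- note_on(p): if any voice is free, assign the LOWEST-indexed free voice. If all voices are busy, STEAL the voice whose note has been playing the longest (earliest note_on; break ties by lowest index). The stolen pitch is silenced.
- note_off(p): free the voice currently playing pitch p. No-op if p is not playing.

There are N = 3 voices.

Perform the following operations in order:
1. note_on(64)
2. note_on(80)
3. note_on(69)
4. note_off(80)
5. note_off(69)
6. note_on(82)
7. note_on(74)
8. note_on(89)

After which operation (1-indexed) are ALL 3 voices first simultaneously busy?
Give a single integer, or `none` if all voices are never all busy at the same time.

Op 1: note_on(64): voice 0 is free -> assigned | voices=[64 - -]
Op 2: note_on(80): voice 1 is free -> assigned | voices=[64 80 -]
Op 3: note_on(69): voice 2 is free -> assigned | voices=[64 80 69]
Op 4: note_off(80): free voice 1 | voices=[64 - 69]
Op 5: note_off(69): free voice 2 | voices=[64 - -]
Op 6: note_on(82): voice 1 is free -> assigned | voices=[64 82 -]
Op 7: note_on(74): voice 2 is free -> assigned | voices=[64 82 74]
Op 8: note_on(89): all voices busy, STEAL voice 0 (pitch 64, oldest) -> assign | voices=[89 82 74]

Answer: 3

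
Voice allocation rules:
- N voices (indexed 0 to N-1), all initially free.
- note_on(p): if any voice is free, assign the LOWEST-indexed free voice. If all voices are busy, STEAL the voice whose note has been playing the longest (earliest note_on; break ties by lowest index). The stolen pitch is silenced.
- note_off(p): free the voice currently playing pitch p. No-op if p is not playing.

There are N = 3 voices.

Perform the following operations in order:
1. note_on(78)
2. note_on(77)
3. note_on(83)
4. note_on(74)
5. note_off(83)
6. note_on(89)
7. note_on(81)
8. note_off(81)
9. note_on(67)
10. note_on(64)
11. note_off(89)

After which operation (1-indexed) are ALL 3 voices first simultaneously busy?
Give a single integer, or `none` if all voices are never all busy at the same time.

Answer: 3

Derivation:
Op 1: note_on(78): voice 0 is free -> assigned | voices=[78 - -]
Op 2: note_on(77): voice 1 is free -> assigned | voices=[78 77 -]
Op 3: note_on(83): voice 2 is free -> assigned | voices=[78 77 83]
Op 4: note_on(74): all voices busy, STEAL voice 0 (pitch 78, oldest) -> assign | voices=[74 77 83]
Op 5: note_off(83): free voice 2 | voices=[74 77 -]
Op 6: note_on(89): voice 2 is free -> assigned | voices=[74 77 89]
Op 7: note_on(81): all voices busy, STEAL voice 1 (pitch 77, oldest) -> assign | voices=[74 81 89]
Op 8: note_off(81): free voice 1 | voices=[74 - 89]
Op 9: note_on(67): voice 1 is free -> assigned | voices=[74 67 89]
Op 10: note_on(64): all voices busy, STEAL voice 0 (pitch 74, oldest) -> assign | voices=[64 67 89]
Op 11: note_off(89): free voice 2 | voices=[64 67 -]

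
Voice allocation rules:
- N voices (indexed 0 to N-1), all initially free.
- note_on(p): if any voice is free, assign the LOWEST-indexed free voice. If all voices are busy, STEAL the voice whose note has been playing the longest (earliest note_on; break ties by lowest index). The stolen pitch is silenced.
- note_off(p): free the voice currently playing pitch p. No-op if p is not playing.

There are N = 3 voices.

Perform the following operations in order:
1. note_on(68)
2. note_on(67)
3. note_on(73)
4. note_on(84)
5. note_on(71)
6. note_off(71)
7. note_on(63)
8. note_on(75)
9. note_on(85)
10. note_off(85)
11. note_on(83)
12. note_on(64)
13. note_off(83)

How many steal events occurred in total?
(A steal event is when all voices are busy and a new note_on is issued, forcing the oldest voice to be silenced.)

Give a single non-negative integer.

Answer: 5

Derivation:
Op 1: note_on(68): voice 0 is free -> assigned | voices=[68 - -]
Op 2: note_on(67): voice 1 is free -> assigned | voices=[68 67 -]
Op 3: note_on(73): voice 2 is free -> assigned | voices=[68 67 73]
Op 4: note_on(84): all voices busy, STEAL voice 0 (pitch 68, oldest) -> assign | voices=[84 67 73]
Op 5: note_on(71): all voices busy, STEAL voice 1 (pitch 67, oldest) -> assign | voices=[84 71 73]
Op 6: note_off(71): free voice 1 | voices=[84 - 73]
Op 7: note_on(63): voice 1 is free -> assigned | voices=[84 63 73]
Op 8: note_on(75): all voices busy, STEAL voice 2 (pitch 73, oldest) -> assign | voices=[84 63 75]
Op 9: note_on(85): all voices busy, STEAL voice 0 (pitch 84, oldest) -> assign | voices=[85 63 75]
Op 10: note_off(85): free voice 0 | voices=[- 63 75]
Op 11: note_on(83): voice 0 is free -> assigned | voices=[83 63 75]
Op 12: note_on(64): all voices busy, STEAL voice 1 (pitch 63, oldest) -> assign | voices=[83 64 75]
Op 13: note_off(83): free voice 0 | voices=[- 64 75]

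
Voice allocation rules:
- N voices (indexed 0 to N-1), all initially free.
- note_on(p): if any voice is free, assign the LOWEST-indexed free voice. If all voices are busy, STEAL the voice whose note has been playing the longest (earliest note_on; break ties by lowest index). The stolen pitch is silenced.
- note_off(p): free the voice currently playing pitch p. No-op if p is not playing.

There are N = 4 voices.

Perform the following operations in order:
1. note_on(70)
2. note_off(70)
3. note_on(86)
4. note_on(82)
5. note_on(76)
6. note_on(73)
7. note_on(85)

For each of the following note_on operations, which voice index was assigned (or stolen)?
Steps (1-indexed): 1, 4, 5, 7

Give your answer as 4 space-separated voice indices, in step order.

Op 1: note_on(70): voice 0 is free -> assigned | voices=[70 - - -]
Op 2: note_off(70): free voice 0 | voices=[- - - -]
Op 3: note_on(86): voice 0 is free -> assigned | voices=[86 - - -]
Op 4: note_on(82): voice 1 is free -> assigned | voices=[86 82 - -]
Op 5: note_on(76): voice 2 is free -> assigned | voices=[86 82 76 -]
Op 6: note_on(73): voice 3 is free -> assigned | voices=[86 82 76 73]
Op 7: note_on(85): all voices busy, STEAL voice 0 (pitch 86, oldest) -> assign | voices=[85 82 76 73]

Answer: 0 1 2 0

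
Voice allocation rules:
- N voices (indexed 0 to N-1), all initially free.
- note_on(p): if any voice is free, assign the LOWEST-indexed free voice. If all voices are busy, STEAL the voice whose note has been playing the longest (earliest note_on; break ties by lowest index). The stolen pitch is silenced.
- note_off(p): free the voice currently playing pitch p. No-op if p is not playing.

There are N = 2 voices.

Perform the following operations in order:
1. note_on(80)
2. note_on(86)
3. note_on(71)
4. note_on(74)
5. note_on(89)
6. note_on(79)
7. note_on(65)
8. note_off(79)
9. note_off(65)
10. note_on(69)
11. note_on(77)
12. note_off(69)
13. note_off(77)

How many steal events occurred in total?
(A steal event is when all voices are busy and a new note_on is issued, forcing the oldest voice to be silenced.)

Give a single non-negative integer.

Answer: 5

Derivation:
Op 1: note_on(80): voice 0 is free -> assigned | voices=[80 -]
Op 2: note_on(86): voice 1 is free -> assigned | voices=[80 86]
Op 3: note_on(71): all voices busy, STEAL voice 0 (pitch 80, oldest) -> assign | voices=[71 86]
Op 4: note_on(74): all voices busy, STEAL voice 1 (pitch 86, oldest) -> assign | voices=[71 74]
Op 5: note_on(89): all voices busy, STEAL voice 0 (pitch 71, oldest) -> assign | voices=[89 74]
Op 6: note_on(79): all voices busy, STEAL voice 1 (pitch 74, oldest) -> assign | voices=[89 79]
Op 7: note_on(65): all voices busy, STEAL voice 0 (pitch 89, oldest) -> assign | voices=[65 79]
Op 8: note_off(79): free voice 1 | voices=[65 -]
Op 9: note_off(65): free voice 0 | voices=[- -]
Op 10: note_on(69): voice 0 is free -> assigned | voices=[69 -]
Op 11: note_on(77): voice 1 is free -> assigned | voices=[69 77]
Op 12: note_off(69): free voice 0 | voices=[- 77]
Op 13: note_off(77): free voice 1 | voices=[- -]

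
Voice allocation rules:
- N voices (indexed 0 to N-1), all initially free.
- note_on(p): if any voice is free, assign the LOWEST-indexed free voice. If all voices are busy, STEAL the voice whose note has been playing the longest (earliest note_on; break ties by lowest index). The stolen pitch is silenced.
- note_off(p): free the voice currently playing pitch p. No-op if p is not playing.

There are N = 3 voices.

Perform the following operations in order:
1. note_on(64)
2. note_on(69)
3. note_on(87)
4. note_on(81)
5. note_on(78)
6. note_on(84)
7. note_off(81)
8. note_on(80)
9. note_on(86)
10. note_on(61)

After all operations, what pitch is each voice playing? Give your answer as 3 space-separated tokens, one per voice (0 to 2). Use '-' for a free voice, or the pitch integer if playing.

Op 1: note_on(64): voice 0 is free -> assigned | voices=[64 - -]
Op 2: note_on(69): voice 1 is free -> assigned | voices=[64 69 -]
Op 3: note_on(87): voice 2 is free -> assigned | voices=[64 69 87]
Op 4: note_on(81): all voices busy, STEAL voice 0 (pitch 64, oldest) -> assign | voices=[81 69 87]
Op 5: note_on(78): all voices busy, STEAL voice 1 (pitch 69, oldest) -> assign | voices=[81 78 87]
Op 6: note_on(84): all voices busy, STEAL voice 2 (pitch 87, oldest) -> assign | voices=[81 78 84]
Op 7: note_off(81): free voice 0 | voices=[- 78 84]
Op 8: note_on(80): voice 0 is free -> assigned | voices=[80 78 84]
Op 9: note_on(86): all voices busy, STEAL voice 1 (pitch 78, oldest) -> assign | voices=[80 86 84]
Op 10: note_on(61): all voices busy, STEAL voice 2 (pitch 84, oldest) -> assign | voices=[80 86 61]

Answer: 80 86 61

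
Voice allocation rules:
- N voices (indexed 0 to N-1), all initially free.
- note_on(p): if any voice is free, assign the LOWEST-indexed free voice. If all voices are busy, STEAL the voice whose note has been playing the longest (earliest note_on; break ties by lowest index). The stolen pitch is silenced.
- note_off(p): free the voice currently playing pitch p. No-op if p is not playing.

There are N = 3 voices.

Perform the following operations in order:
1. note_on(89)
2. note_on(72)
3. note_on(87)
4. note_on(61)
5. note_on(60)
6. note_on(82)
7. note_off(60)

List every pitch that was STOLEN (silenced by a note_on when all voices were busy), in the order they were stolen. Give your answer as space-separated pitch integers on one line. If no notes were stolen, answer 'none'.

Op 1: note_on(89): voice 0 is free -> assigned | voices=[89 - -]
Op 2: note_on(72): voice 1 is free -> assigned | voices=[89 72 -]
Op 3: note_on(87): voice 2 is free -> assigned | voices=[89 72 87]
Op 4: note_on(61): all voices busy, STEAL voice 0 (pitch 89, oldest) -> assign | voices=[61 72 87]
Op 5: note_on(60): all voices busy, STEAL voice 1 (pitch 72, oldest) -> assign | voices=[61 60 87]
Op 6: note_on(82): all voices busy, STEAL voice 2 (pitch 87, oldest) -> assign | voices=[61 60 82]
Op 7: note_off(60): free voice 1 | voices=[61 - 82]

Answer: 89 72 87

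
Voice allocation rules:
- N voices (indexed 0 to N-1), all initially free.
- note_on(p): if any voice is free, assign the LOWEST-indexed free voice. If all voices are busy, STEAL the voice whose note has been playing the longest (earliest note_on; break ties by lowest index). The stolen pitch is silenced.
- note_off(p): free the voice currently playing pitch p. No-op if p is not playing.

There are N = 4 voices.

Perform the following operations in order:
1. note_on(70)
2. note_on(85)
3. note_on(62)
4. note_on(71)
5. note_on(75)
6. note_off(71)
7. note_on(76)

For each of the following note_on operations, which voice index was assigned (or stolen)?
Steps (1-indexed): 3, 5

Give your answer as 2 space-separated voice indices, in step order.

Op 1: note_on(70): voice 0 is free -> assigned | voices=[70 - - -]
Op 2: note_on(85): voice 1 is free -> assigned | voices=[70 85 - -]
Op 3: note_on(62): voice 2 is free -> assigned | voices=[70 85 62 -]
Op 4: note_on(71): voice 3 is free -> assigned | voices=[70 85 62 71]
Op 5: note_on(75): all voices busy, STEAL voice 0 (pitch 70, oldest) -> assign | voices=[75 85 62 71]
Op 6: note_off(71): free voice 3 | voices=[75 85 62 -]
Op 7: note_on(76): voice 3 is free -> assigned | voices=[75 85 62 76]

Answer: 2 0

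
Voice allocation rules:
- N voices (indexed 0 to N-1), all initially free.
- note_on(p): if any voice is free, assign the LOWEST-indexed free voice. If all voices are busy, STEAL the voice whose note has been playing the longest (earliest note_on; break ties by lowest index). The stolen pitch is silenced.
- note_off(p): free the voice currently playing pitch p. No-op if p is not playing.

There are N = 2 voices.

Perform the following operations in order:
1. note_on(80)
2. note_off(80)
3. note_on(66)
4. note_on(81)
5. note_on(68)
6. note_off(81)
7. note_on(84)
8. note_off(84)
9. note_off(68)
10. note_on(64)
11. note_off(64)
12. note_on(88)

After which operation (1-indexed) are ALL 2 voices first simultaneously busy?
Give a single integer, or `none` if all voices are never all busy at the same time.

Op 1: note_on(80): voice 0 is free -> assigned | voices=[80 -]
Op 2: note_off(80): free voice 0 | voices=[- -]
Op 3: note_on(66): voice 0 is free -> assigned | voices=[66 -]
Op 4: note_on(81): voice 1 is free -> assigned | voices=[66 81]
Op 5: note_on(68): all voices busy, STEAL voice 0 (pitch 66, oldest) -> assign | voices=[68 81]
Op 6: note_off(81): free voice 1 | voices=[68 -]
Op 7: note_on(84): voice 1 is free -> assigned | voices=[68 84]
Op 8: note_off(84): free voice 1 | voices=[68 -]
Op 9: note_off(68): free voice 0 | voices=[- -]
Op 10: note_on(64): voice 0 is free -> assigned | voices=[64 -]
Op 11: note_off(64): free voice 0 | voices=[- -]
Op 12: note_on(88): voice 0 is free -> assigned | voices=[88 -]

Answer: 4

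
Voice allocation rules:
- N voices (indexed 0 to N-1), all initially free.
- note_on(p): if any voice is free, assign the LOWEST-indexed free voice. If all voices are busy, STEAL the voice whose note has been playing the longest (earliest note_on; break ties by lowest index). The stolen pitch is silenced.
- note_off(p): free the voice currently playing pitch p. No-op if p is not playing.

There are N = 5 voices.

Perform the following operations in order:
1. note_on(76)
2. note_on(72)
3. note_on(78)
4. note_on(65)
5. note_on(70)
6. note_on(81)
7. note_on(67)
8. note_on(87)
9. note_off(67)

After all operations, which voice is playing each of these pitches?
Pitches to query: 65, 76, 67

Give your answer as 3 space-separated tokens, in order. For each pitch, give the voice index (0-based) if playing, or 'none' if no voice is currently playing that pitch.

Op 1: note_on(76): voice 0 is free -> assigned | voices=[76 - - - -]
Op 2: note_on(72): voice 1 is free -> assigned | voices=[76 72 - - -]
Op 3: note_on(78): voice 2 is free -> assigned | voices=[76 72 78 - -]
Op 4: note_on(65): voice 3 is free -> assigned | voices=[76 72 78 65 -]
Op 5: note_on(70): voice 4 is free -> assigned | voices=[76 72 78 65 70]
Op 6: note_on(81): all voices busy, STEAL voice 0 (pitch 76, oldest) -> assign | voices=[81 72 78 65 70]
Op 7: note_on(67): all voices busy, STEAL voice 1 (pitch 72, oldest) -> assign | voices=[81 67 78 65 70]
Op 8: note_on(87): all voices busy, STEAL voice 2 (pitch 78, oldest) -> assign | voices=[81 67 87 65 70]
Op 9: note_off(67): free voice 1 | voices=[81 - 87 65 70]

Answer: 3 none none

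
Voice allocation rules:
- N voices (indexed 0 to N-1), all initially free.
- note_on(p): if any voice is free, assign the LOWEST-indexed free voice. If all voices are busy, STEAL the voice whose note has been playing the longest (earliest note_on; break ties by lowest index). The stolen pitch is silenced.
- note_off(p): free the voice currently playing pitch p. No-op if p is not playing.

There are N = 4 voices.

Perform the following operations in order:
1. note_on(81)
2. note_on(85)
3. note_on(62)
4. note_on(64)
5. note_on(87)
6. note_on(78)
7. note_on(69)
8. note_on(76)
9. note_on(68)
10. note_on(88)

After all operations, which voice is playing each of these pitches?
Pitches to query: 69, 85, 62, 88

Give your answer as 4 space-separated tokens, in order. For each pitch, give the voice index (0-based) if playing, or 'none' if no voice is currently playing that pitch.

Op 1: note_on(81): voice 0 is free -> assigned | voices=[81 - - -]
Op 2: note_on(85): voice 1 is free -> assigned | voices=[81 85 - -]
Op 3: note_on(62): voice 2 is free -> assigned | voices=[81 85 62 -]
Op 4: note_on(64): voice 3 is free -> assigned | voices=[81 85 62 64]
Op 5: note_on(87): all voices busy, STEAL voice 0 (pitch 81, oldest) -> assign | voices=[87 85 62 64]
Op 6: note_on(78): all voices busy, STEAL voice 1 (pitch 85, oldest) -> assign | voices=[87 78 62 64]
Op 7: note_on(69): all voices busy, STEAL voice 2 (pitch 62, oldest) -> assign | voices=[87 78 69 64]
Op 8: note_on(76): all voices busy, STEAL voice 3 (pitch 64, oldest) -> assign | voices=[87 78 69 76]
Op 9: note_on(68): all voices busy, STEAL voice 0 (pitch 87, oldest) -> assign | voices=[68 78 69 76]
Op 10: note_on(88): all voices busy, STEAL voice 1 (pitch 78, oldest) -> assign | voices=[68 88 69 76]

Answer: 2 none none 1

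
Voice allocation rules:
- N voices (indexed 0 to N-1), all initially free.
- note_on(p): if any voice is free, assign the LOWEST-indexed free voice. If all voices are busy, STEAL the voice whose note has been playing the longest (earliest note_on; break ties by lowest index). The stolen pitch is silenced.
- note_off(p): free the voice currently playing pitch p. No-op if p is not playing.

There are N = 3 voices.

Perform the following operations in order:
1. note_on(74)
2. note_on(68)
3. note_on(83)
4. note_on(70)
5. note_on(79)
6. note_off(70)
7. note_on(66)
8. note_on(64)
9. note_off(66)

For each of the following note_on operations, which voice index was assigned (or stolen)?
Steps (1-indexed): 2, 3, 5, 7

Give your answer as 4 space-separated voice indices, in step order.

Op 1: note_on(74): voice 0 is free -> assigned | voices=[74 - -]
Op 2: note_on(68): voice 1 is free -> assigned | voices=[74 68 -]
Op 3: note_on(83): voice 2 is free -> assigned | voices=[74 68 83]
Op 4: note_on(70): all voices busy, STEAL voice 0 (pitch 74, oldest) -> assign | voices=[70 68 83]
Op 5: note_on(79): all voices busy, STEAL voice 1 (pitch 68, oldest) -> assign | voices=[70 79 83]
Op 6: note_off(70): free voice 0 | voices=[- 79 83]
Op 7: note_on(66): voice 0 is free -> assigned | voices=[66 79 83]
Op 8: note_on(64): all voices busy, STEAL voice 2 (pitch 83, oldest) -> assign | voices=[66 79 64]
Op 9: note_off(66): free voice 0 | voices=[- 79 64]

Answer: 1 2 1 0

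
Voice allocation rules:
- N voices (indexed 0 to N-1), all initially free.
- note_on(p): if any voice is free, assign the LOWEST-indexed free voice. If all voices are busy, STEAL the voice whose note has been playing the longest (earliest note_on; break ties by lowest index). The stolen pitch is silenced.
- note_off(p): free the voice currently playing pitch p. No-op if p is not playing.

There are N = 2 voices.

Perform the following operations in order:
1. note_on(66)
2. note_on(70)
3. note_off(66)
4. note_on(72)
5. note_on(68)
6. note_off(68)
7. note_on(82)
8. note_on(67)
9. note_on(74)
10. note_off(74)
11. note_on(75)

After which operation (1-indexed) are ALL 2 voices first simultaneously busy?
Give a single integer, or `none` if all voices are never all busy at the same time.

Answer: 2

Derivation:
Op 1: note_on(66): voice 0 is free -> assigned | voices=[66 -]
Op 2: note_on(70): voice 1 is free -> assigned | voices=[66 70]
Op 3: note_off(66): free voice 0 | voices=[- 70]
Op 4: note_on(72): voice 0 is free -> assigned | voices=[72 70]
Op 5: note_on(68): all voices busy, STEAL voice 1 (pitch 70, oldest) -> assign | voices=[72 68]
Op 6: note_off(68): free voice 1 | voices=[72 -]
Op 7: note_on(82): voice 1 is free -> assigned | voices=[72 82]
Op 8: note_on(67): all voices busy, STEAL voice 0 (pitch 72, oldest) -> assign | voices=[67 82]
Op 9: note_on(74): all voices busy, STEAL voice 1 (pitch 82, oldest) -> assign | voices=[67 74]
Op 10: note_off(74): free voice 1 | voices=[67 -]
Op 11: note_on(75): voice 1 is free -> assigned | voices=[67 75]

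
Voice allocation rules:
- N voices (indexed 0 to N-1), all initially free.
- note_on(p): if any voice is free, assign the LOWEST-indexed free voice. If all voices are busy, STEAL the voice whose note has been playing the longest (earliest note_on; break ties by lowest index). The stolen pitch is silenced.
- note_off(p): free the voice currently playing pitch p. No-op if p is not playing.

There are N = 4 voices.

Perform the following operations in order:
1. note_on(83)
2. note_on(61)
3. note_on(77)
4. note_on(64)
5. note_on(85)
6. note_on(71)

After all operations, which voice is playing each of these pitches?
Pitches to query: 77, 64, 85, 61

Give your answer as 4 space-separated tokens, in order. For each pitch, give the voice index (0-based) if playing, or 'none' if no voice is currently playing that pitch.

Op 1: note_on(83): voice 0 is free -> assigned | voices=[83 - - -]
Op 2: note_on(61): voice 1 is free -> assigned | voices=[83 61 - -]
Op 3: note_on(77): voice 2 is free -> assigned | voices=[83 61 77 -]
Op 4: note_on(64): voice 3 is free -> assigned | voices=[83 61 77 64]
Op 5: note_on(85): all voices busy, STEAL voice 0 (pitch 83, oldest) -> assign | voices=[85 61 77 64]
Op 6: note_on(71): all voices busy, STEAL voice 1 (pitch 61, oldest) -> assign | voices=[85 71 77 64]

Answer: 2 3 0 none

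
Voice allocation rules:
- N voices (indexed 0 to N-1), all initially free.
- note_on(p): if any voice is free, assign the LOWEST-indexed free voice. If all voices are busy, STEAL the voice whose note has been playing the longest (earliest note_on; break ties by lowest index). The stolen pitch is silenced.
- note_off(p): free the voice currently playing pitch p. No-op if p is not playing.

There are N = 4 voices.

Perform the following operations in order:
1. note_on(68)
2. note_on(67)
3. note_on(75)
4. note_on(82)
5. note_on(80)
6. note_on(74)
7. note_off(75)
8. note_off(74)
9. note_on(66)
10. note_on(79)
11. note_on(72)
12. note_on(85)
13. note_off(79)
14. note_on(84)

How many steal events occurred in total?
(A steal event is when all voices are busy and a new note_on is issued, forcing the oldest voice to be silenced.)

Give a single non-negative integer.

Op 1: note_on(68): voice 0 is free -> assigned | voices=[68 - - -]
Op 2: note_on(67): voice 1 is free -> assigned | voices=[68 67 - -]
Op 3: note_on(75): voice 2 is free -> assigned | voices=[68 67 75 -]
Op 4: note_on(82): voice 3 is free -> assigned | voices=[68 67 75 82]
Op 5: note_on(80): all voices busy, STEAL voice 0 (pitch 68, oldest) -> assign | voices=[80 67 75 82]
Op 6: note_on(74): all voices busy, STEAL voice 1 (pitch 67, oldest) -> assign | voices=[80 74 75 82]
Op 7: note_off(75): free voice 2 | voices=[80 74 - 82]
Op 8: note_off(74): free voice 1 | voices=[80 - - 82]
Op 9: note_on(66): voice 1 is free -> assigned | voices=[80 66 - 82]
Op 10: note_on(79): voice 2 is free -> assigned | voices=[80 66 79 82]
Op 11: note_on(72): all voices busy, STEAL voice 3 (pitch 82, oldest) -> assign | voices=[80 66 79 72]
Op 12: note_on(85): all voices busy, STEAL voice 0 (pitch 80, oldest) -> assign | voices=[85 66 79 72]
Op 13: note_off(79): free voice 2 | voices=[85 66 - 72]
Op 14: note_on(84): voice 2 is free -> assigned | voices=[85 66 84 72]

Answer: 4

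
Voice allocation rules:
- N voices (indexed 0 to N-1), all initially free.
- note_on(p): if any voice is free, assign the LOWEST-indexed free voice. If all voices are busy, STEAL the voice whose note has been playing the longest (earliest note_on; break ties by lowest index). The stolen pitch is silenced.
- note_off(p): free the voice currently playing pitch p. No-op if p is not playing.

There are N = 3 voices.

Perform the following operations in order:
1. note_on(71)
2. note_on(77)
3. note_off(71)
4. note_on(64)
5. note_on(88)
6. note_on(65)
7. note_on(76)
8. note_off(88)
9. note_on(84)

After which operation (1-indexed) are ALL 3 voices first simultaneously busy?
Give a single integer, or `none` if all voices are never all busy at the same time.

Op 1: note_on(71): voice 0 is free -> assigned | voices=[71 - -]
Op 2: note_on(77): voice 1 is free -> assigned | voices=[71 77 -]
Op 3: note_off(71): free voice 0 | voices=[- 77 -]
Op 4: note_on(64): voice 0 is free -> assigned | voices=[64 77 -]
Op 5: note_on(88): voice 2 is free -> assigned | voices=[64 77 88]
Op 6: note_on(65): all voices busy, STEAL voice 1 (pitch 77, oldest) -> assign | voices=[64 65 88]
Op 7: note_on(76): all voices busy, STEAL voice 0 (pitch 64, oldest) -> assign | voices=[76 65 88]
Op 8: note_off(88): free voice 2 | voices=[76 65 -]
Op 9: note_on(84): voice 2 is free -> assigned | voices=[76 65 84]

Answer: 5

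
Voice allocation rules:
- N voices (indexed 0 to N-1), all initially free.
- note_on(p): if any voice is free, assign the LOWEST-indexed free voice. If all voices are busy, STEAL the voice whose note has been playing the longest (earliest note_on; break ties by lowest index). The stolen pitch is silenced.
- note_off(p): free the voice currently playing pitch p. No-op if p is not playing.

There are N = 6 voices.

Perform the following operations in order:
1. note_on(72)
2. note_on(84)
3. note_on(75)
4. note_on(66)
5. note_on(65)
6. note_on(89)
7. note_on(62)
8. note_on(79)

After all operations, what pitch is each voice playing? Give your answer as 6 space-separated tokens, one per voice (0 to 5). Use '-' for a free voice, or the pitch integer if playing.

Op 1: note_on(72): voice 0 is free -> assigned | voices=[72 - - - - -]
Op 2: note_on(84): voice 1 is free -> assigned | voices=[72 84 - - - -]
Op 3: note_on(75): voice 2 is free -> assigned | voices=[72 84 75 - - -]
Op 4: note_on(66): voice 3 is free -> assigned | voices=[72 84 75 66 - -]
Op 5: note_on(65): voice 4 is free -> assigned | voices=[72 84 75 66 65 -]
Op 6: note_on(89): voice 5 is free -> assigned | voices=[72 84 75 66 65 89]
Op 7: note_on(62): all voices busy, STEAL voice 0 (pitch 72, oldest) -> assign | voices=[62 84 75 66 65 89]
Op 8: note_on(79): all voices busy, STEAL voice 1 (pitch 84, oldest) -> assign | voices=[62 79 75 66 65 89]

Answer: 62 79 75 66 65 89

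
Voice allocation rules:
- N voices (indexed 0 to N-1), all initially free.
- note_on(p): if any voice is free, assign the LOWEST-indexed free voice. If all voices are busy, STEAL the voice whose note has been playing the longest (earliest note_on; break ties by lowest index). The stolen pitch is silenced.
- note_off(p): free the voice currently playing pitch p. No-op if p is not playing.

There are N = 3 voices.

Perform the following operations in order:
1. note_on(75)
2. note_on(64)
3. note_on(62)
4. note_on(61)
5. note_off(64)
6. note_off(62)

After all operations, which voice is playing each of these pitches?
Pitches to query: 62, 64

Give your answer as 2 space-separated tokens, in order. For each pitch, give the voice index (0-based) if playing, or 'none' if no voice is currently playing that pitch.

Op 1: note_on(75): voice 0 is free -> assigned | voices=[75 - -]
Op 2: note_on(64): voice 1 is free -> assigned | voices=[75 64 -]
Op 3: note_on(62): voice 2 is free -> assigned | voices=[75 64 62]
Op 4: note_on(61): all voices busy, STEAL voice 0 (pitch 75, oldest) -> assign | voices=[61 64 62]
Op 5: note_off(64): free voice 1 | voices=[61 - 62]
Op 6: note_off(62): free voice 2 | voices=[61 - -]

Answer: none none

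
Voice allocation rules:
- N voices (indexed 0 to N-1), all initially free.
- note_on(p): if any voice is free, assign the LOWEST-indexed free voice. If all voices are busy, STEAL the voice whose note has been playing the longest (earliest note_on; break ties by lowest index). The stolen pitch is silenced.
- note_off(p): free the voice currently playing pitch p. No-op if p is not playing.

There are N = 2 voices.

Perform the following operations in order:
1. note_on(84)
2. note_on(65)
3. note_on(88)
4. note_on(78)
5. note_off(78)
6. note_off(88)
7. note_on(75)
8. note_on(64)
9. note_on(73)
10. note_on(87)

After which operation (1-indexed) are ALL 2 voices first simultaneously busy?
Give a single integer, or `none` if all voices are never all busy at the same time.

Answer: 2

Derivation:
Op 1: note_on(84): voice 0 is free -> assigned | voices=[84 -]
Op 2: note_on(65): voice 1 is free -> assigned | voices=[84 65]
Op 3: note_on(88): all voices busy, STEAL voice 0 (pitch 84, oldest) -> assign | voices=[88 65]
Op 4: note_on(78): all voices busy, STEAL voice 1 (pitch 65, oldest) -> assign | voices=[88 78]
Op 5: note_off(78): free voice 1 | voices=[88 -]
Op 6: note_off(88): free voice 0 | voices=[- -]
Op 7: note_on(75): voice 0 is free -> assigned | voices=[75 -]
Op 8: note_on(64): voice 1 is free -> assigned | voices=[75 64]
Op 9: note_on(73): all voices busy, STEAL voice 0 (pitch 75, oldest) -> assign | voices=[73 64]
Op 10: note_on(87): all voices busy, STEAL voice 1 (pitch 64, oldest) -> assign | voices=[73 87]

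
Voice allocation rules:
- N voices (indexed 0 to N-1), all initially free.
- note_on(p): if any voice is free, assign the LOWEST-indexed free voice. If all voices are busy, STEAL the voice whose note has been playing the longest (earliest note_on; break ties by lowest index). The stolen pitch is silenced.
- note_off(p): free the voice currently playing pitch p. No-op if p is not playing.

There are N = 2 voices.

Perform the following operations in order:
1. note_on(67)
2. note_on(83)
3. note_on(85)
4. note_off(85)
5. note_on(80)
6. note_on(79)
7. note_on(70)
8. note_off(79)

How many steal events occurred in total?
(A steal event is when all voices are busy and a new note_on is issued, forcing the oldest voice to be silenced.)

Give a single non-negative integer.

Answer: 3

Derivation:
Op 1: note_on(67): voice 0 is free -> assigned | voices=[67 -]
Op 2: note_on(83): voice 1 is free -> assigned | voices=[67 83]
Op 3: note_on(85): all voices busy, STEAL voice 0 (pitch 67, oldest) -> assign | voices=[85 83]
Op 4: note_off(85): free voice 0 | voices=[- 83]
Op 5: note_on(80): voice 0 is free -> assigned | voices=[80 83]
Op 6: note_on(79): all voices busy, STEAL voice 1 (pitch 83, oldest) -> assign | voices=[80 79]
Op 7: note_on(70): all voices busy, STEAL voice 0 (pitch 80, oldest) -> assign | voices=[70 79]
Op 8: note_off(79): free voice 1 | voices=[70 -]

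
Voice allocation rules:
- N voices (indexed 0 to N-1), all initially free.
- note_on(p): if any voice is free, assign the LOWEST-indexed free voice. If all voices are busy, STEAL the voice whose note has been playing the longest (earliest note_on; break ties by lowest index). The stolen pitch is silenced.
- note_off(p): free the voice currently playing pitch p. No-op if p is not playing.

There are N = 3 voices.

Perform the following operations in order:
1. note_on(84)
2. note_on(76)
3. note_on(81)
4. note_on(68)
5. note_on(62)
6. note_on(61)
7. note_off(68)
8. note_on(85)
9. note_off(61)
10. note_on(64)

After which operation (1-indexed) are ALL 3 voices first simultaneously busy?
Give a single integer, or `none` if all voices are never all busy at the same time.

Op 1: note_on(84): voice 0 is free -> assigned | voices=[84 - -]
Op 2: note_on(76): voice 1 is free -> assigned | voices=[84 76 -]
Op 3: note_on(81): voice 2 is free -> assigned | voices=[84 76 81]
Op 4: note_on(68): all voices busy, STEAL voice 0 (pitch 84, oldest) -> assign | voices=[68 76 81]
Op 5: note_on(62): all voices busy, STEAL voice 1 (pitch 76, oldest) -> assign | voices=[68 62 81]
Op 6: note_on(61): all voices busy, STEAL voice 2 (pitch 81, oldest) -> assign | voices=[68 62 61]
Op 7: note_off(68): free voice 0 | voices=[- 62 61]
Op 8: note_on(85): voice 0 is free -> assigned | voices=[85 62 61]
Op 9: note_off(61): free voice 2 | voices=[85 62 -]
Op 10: note_on(64): voice 2 is free -> assigned | voices=[85 62 64]

Answer: 3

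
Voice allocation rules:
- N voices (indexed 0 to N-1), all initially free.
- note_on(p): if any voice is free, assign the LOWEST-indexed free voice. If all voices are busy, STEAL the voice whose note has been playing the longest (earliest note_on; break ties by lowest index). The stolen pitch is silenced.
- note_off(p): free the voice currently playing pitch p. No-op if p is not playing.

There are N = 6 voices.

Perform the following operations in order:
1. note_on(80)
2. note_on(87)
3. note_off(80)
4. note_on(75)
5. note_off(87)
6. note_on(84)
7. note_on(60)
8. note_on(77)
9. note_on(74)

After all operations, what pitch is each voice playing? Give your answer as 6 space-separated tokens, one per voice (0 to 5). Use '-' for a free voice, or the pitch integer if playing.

Answer: 75 84 60 77 74 -

Derivation:
Op 1: note_on(80): voice 0 is free -> assigned | voices=[80 - - - - -]
Op 2: note_on(87): voice 1 is free -> assigned | voices=[80 87 - - - -]
Op 3: note_off(80): free voice 0 | voices=[- 87 - - - -]
Op 4: note_on(75): voice 0 is free -> assigned | voices=[75 87 - - - -]
Op 5: note_off(87): free voice 1 | voices=[75 - - - - -]
Op 6: note_on(84): voice 1 is free -> assigned | voices=[75 84 - - - -]
Op 7: note_on(60): voice 2 is free -> assigned | voices=[75 84 60 - - -]
Op 8: note_on(77): voice 3 is free -> assigned | voices=[75 84 60 77 - -]
Op 9: note_on(74): voice 4 is free -> assigned | voices=[75 84 60 77 74 -]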